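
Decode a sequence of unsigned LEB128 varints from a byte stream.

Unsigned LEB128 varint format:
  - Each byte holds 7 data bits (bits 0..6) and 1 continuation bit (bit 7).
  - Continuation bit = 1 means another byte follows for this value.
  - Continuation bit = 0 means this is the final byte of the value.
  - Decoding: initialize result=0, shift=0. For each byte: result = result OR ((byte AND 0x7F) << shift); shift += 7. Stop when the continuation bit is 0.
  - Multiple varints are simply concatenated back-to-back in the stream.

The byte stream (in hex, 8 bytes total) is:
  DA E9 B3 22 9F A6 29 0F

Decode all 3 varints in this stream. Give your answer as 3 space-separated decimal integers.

Answer: 72152282 676639 15

Derivation:
  byte[0]=0xDA cont=1 payload=0x5A=90: acc |= 90<<0 -> acc=90 shift=7
  byte[1]=0xE9 cont=1 payload=0x69=105: acc |= 105<<7 -> acc=13530 shift=14
  byte[2]=0xB3 cont=1 payload=0x33=51: acc |= 51<<14 -> acc=849114 shift=21
  byte[3]=0x22 cont=0 payload=0x22=34: acc |= 34<<21 -> acc=72152282 shift=28 [end]
Varint 1: bytes[0:4] = DA E9 B3 22 -> value 72152282 (4 byte(s))
  byte[4]=0x9F cont=1 payload=0x1F=31: acc |= 31<<0 -> acc=31 shift=7
  byte[5]=0xA6 cont=1 payload=0x26=38: acc |= 38<<7 -> acc=4895 shift=14
  byte[6]=0x29 cont=0 payload=0x29=41: acc |= 41<<14 -> acc=676639 shift=21 [end]
Varint 2: bytes[4:7] = 9F A6 29 -> value 676639 (3 byte(s))
  byte[7]=0x0F cont=0 payload=0x0F=15: acc |= 15<<0 -> acc=15 shift=7 [end]
Varint 3: bytes[7:8] = 0F -> value 15 (1 byte(s))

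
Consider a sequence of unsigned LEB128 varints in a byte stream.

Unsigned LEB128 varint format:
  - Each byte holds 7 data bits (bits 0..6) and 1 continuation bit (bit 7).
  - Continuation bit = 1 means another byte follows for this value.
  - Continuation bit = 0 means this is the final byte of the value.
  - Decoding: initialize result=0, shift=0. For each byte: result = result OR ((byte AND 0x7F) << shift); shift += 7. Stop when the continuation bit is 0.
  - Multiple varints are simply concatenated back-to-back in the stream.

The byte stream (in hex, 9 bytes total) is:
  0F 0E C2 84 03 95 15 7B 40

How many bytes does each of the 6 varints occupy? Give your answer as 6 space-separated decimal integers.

Answer: 1 1 3 2 1 1

Derivation:
  byte[0]=0x0F cont=0 payload=0x0F=15: acc |= 15<<0 -> acc=15 shift=7 [end]
Varint 1: bytes[0:1] = 0F -> value 15 (1 byte(s))
  byte[1]=0x0E cont=0 payload=0x0E=14: acc |= 14<<0 -> acc=14 shift=7 [end]
Varint 2: bytes[1:2] = 0E -> value 14 (1 byte(s))
  byte[2]=0xC2 cont=1 payload=0x42=66: acc |= 66<<0 -> acc=66 shift=7
  byte[3]=0x84 cont=1 payload=0x04=4: acc |= 4<<7 -> acc=578 shift=14
  byte[4]=0x03 cont=0 payload=0x03=3: acc |= 3<<14 -> acc=49730 shift=21 [end]
Varint 3: bytes[2:5] = C2 84 03 -> value 49730 (3 byte(s))
  byte[5]=0x95 cont=1 payload=0x15=21: acc |= 21<<0 -> acc=21 shift=7
  byte[6]=0x15 cont=0 payload=0x15=21: acc |= 21<<7 -> acc=2709 shift=14 [end]
Varint 4: bytes[5:7] = 95 15 -> value 2709 (2 byte(s))
  byte[7]=0x7B cont=0 payload=0x7B=123: acc |= 123<<0 -> acc=123 shift=7 [end]
Varint 5: bytes[7:8] = 7B -> value 123 (1 byte(s))
  byte[8]=0x40 cont=0 payload=0x40=64: acc |= 64<<0 -> acc=64 shift=7 [end]
Varint 6: bytes[8:9] = 40 -> value 64 (1 byte(s))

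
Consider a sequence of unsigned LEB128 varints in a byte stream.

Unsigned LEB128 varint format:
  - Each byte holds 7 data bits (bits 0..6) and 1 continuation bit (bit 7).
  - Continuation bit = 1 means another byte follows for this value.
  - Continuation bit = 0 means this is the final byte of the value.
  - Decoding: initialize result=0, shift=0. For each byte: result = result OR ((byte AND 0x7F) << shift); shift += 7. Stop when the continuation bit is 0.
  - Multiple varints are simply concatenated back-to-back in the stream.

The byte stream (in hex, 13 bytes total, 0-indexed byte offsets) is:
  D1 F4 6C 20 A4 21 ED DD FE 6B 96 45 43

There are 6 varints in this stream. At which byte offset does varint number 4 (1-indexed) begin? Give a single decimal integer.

Answer: 6

Derivation:
  byte[0]=0xD1 cont=1 payload=0x51=81: acc |= 81<<0 -> acc=81 shift=7
  byte[1]=0xF4 cont=1 payload=0x74=116: acc |= 116<<7 -> acc=14929 shift=14
  byte[2]=0x6C cont=0 payload=0x6C=108: acc |= 108<<14 -> acc=1784401 shift=21 [end]
Varint 1: bytes[0:3] = D1 F4 6C -> value 1784401 (3 byte(s))
  byte[3]=0x20 cont=0 payload=0x20=32: acc |= 32<<0 -> acc=32 shift=7 [end]
Varint 2: bytes[3:4] = 20 -> value 32 (1 byte(s))
  byte[4]=0xA4 cont=1 payload=0x24=36: acc |= 36<<0 -> acc=36 shift=7
  byte[5]=0x21 cont=0 payload=0x21=33: acc |= 33<<7 -> acc=4260 shift=14 [end]
Varint 3: bytes[4:6] = A4 21 -> value 4260 (2 byte(s))
  byte[6]=0xED cont=1 payload=0x6D=109: acc |= 109<<0 -> acc=109 shift=7
  byte[7]=0xDD cont=1 payload=0x5D=93: acc |= 93<<7 -> acc=12013 shift=14
  byte[8]=0xFE cont=1 payload=0x7E=126: acc |= 126<<14 -> acc=2076397 shift=21
  byte[9]=0x6B cont=0 payload=0x6B=107: acc |= 107<<21 -> acc=226471661 shift=28 [end]
Varint 4: bytes[6:10] = ED DD FE 6B -> value 226471661 (4 byte(s))
  byte[10]=0x96 cont=1 payload=0x16=22: acc |= 22<<0 -> acc=22 shift=7
  byte[11]=0x45 cont=0 payload=0x45=69: acc |= 69<<7 -> acc=8854 shift=14 [end]
Varint 5: bytes[10:12] = 96 45 -> value 8854 (2 byte(s))
  byte[12]=0x43 cont=0 payload=0x43=67: acc |= 67<<0 -> acc=67 shift=7 [end]
Varint 6: bytes[12:13] = 43 -> value 67 (1 byte(s))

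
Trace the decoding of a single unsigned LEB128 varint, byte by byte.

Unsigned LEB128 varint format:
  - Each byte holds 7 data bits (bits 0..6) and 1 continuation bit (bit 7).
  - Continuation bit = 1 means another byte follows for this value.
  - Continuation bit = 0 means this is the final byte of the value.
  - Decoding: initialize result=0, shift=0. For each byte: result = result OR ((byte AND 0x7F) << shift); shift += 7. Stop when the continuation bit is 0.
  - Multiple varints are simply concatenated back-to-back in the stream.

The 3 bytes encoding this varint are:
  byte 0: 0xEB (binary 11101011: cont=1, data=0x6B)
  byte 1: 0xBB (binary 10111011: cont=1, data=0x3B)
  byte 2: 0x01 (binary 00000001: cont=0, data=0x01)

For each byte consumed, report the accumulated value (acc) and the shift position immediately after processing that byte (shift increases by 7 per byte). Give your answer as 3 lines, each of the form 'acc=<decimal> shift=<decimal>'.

Answer: acc=107 shift=7
acc=7659 shift=14
acc=24043 shift=21

Derivation:
byte 0=0xEB: payload=0x6B=107, contrib = 107<<0 = 107; acc -> 107, shift -> 7
byte 1=0xBB: payload=0x3B=59, contrib = 59<<7 = 7552; acc -> 7659, shift -> 14
byte 2=0x01: payload=0x01=1, contrib = 1<<14 = 16384; acc -> 24043, shift -> 21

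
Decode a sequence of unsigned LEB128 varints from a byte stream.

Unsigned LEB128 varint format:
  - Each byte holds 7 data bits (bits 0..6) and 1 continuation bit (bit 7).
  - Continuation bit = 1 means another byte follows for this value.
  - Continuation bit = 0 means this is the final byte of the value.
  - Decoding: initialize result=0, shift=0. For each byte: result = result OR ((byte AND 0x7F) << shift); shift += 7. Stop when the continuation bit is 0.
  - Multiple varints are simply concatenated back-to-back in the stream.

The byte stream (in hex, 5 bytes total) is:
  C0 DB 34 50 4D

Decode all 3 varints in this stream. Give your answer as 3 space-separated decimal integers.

Answer: 863680 80 77

Derivation:
  byte[0]=0xC0 cont=1 payload=0x40=64: acc |= 64<<0 -> acc=64 shift=7
  byte[1]=0xDB cont=1 payload=0x5B=91: acc |= 91<<7 -> acc=11712 shift=14
  byte[2]=0x34 cont=0 payload=0x34=52: acc |= 52<<14 -> acc=863680 shift=21 [end]
Varint 1: bytes[0:3] = C0 DB 34 -> value 863680 (3 byte(s))
  byte[3]=0x50 cont=0 payload=0x50=80: acc |= 80<<0 -> acc=80 shift=7 [end]
Varint 2: bytes[3:4] = 50 -> value 80 (1 byte(s))
  byte[4]=0x4D cont=0 payload=0x4D=77: acc |= 77<<0 -> acc=77 shift=7 [end]
Varint 3: bytes[4:5] = 4D -> value 77 (1 byte(s))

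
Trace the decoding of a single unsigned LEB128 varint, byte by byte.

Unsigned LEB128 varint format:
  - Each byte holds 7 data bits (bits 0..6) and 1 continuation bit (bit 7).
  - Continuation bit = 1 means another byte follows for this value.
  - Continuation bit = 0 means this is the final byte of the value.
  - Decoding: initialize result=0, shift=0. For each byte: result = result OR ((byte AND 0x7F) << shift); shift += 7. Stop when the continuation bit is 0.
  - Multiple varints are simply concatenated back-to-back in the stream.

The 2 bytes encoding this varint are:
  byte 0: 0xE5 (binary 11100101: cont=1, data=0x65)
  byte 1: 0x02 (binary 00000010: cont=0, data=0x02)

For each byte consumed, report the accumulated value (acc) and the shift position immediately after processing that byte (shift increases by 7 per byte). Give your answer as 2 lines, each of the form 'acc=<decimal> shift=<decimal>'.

byte 0=0xE5: payload=0x65=101, contrib = 101<<0 = 101; acc -> 101, shift -> 7
byte 1=0x02: payload=0x02=2, contrib = 2<<7 = 256; acc -> 357, shift -> 14

Answer: acc=101 shift=7
acc=357 shift=14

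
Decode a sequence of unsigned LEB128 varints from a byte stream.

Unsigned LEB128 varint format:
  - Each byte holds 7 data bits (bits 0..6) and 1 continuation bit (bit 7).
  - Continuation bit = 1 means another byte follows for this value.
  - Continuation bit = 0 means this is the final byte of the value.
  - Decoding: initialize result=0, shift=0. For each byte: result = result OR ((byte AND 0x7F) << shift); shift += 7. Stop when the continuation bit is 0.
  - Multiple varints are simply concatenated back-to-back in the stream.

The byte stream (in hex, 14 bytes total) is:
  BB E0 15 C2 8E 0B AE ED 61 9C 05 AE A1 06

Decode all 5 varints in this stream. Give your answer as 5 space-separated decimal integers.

Answer: 356411 182082 1603246 668 102574

Derivation:
  byte[0]=0xBB cont=1 payload=0x3B=59: acc |= 59<<0 -> acc=59 shift=7
  byte[1]=0xE0 cont=1 payload=0x60=96: acc |= 96<<7 -> acc=12347 shift=14
  byte[2]=0x15 cont=0 payload=0x15=21: acc |= 21<<14 -> acc=356411 shift=21 [end]
Varint 1: bytes[0:3] = BB E0 15 -> value 356411 (3 byte(s))
  byte[3]=0xC2 cont=1 payload=0x42=66: acc |= 66<<0 -> acc=66 shift=7
  byte[4]=0x8E cont=1 payload=0x0E=14: acc |= 14<<7 -> acc=1858 shift=14
  byte[5]=0x0B cont=0 payload=0x0B=11: acc |= 11<<14 -> acc=182082 shift=21 [end]
Varint 2: bytes[3:6] = C2 8E 0B -> value 182082 (3 byte(s))
  byte[6]=0xAE cont=1 payload=0x2E=46: acc |= 46<<0 -> acc=46 shift=7
  byte[7]=0xED cont=1 payload=0x6D=109: acc |= 109<<7 -> acc=13998 shift=14
  byte[8]=0x61 cont=0 payload=0x61=97: acc |= 97<<14 -> acc=1603246 shift=21 [end]
Varint 3: bytes[6:9] = AE ED 61 -> value 1603246 (3 byte(s))
  byte[9]=0x9C cont=1 payload=0x1C=28: acc |= 28<<0 -> acc=28 shift=7
  byte[10]=0x05 cont=0 payload=0x05=5: acc |= 5<<7 -> acc=668 shift=14 [end]
Varint 4: bytes[9:11] = 9C 05 -> value 668 (2 byte(s))
  byte[11]=0xAE cont=1 payload=0x2E=46: acc |= 46<<0 -> acc=46 shift=7
  byte[12]=0xA1 cont=1 payload=0x21=33: acc |= 33<<7 -> acc=4270 shift=14
  byte[13]=0x06 cont=0 payload=0x06=6: acc |= 6<<14 -> acc=102574 shift=21 [end]
Varint 5: bytes[11:14] = AE A1 06 -> value 102574 (3 byte(s))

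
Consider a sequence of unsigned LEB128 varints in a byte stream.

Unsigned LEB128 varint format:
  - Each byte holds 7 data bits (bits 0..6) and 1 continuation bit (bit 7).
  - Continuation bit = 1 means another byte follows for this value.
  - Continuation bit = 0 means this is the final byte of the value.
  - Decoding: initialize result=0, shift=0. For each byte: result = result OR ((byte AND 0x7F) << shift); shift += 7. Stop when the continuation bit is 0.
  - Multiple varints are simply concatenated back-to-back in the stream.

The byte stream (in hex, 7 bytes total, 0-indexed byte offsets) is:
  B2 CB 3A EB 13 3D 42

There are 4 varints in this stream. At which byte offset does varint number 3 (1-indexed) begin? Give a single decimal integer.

Answer: 5

Derivation:
  byte[0]=0xB2 cont=1 payload=0x32=50: acc |= 50<<0 -> acc=50 shift=7
  byte[1]=0xCB cont=1 payload=0x4B=75: acc |= 75<<7 -> acc=9650 shift=14
  byte[2]=0x3A cont=0 payload=0x3A=58: acc |= 58<<14 -> acc=959922 shift=21 [end]
Varint 1: bytes[0:3] = B2 CB 3A -> value 959922 (3 byte(s))
  byte[3]=0xEB cont=1 payload=0x6B=107: acc |= 107<<0 -> acc=107 shift=7
  byte[4]=0x13 cont=0 payload=0x13=19: acc |= 19<<7 -> acc=2539 shift=14 [end]
Varint 2: bytes[3:5] = EB 13 -> value 2539 (2 byte(s))
  byte[5]=0x3D cont=0 payload=0x3D=61: acc |= 61<<0 -> acc=61 shift=7 [end]
Varint 3: bytes[5:6] = 3D -> value 61 (1 byte(s))
  byte[6]=0x42 cont=0 payload=0x42=66: acc |= 66<<0 -> acc=66 shift=7 [end]
Varint 4: bytes[6:7] = 42 -> value 66 (1 byte(s))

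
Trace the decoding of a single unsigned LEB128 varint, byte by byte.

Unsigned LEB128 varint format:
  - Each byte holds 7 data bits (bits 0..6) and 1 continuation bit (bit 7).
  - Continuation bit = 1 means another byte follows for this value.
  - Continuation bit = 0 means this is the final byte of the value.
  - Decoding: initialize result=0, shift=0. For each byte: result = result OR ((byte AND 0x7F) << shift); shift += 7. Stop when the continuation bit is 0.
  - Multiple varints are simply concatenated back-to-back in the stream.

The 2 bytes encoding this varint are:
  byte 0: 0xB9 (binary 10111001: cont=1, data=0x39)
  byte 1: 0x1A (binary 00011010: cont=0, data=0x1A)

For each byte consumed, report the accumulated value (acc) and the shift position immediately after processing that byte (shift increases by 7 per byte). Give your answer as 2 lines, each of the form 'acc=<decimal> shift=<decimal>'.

Answer: acc=57 shift=7
acc=3385 shift=14

Derivation:
byte 0=0xB9: payload=0x39=57, contrib = 57<<0 = 57; acc -> 57, shift -> 7
byte 1=0x1A: payload=0x1A=26, contrib = 26<<7 = 3328; acc -> 3385, shift -> 14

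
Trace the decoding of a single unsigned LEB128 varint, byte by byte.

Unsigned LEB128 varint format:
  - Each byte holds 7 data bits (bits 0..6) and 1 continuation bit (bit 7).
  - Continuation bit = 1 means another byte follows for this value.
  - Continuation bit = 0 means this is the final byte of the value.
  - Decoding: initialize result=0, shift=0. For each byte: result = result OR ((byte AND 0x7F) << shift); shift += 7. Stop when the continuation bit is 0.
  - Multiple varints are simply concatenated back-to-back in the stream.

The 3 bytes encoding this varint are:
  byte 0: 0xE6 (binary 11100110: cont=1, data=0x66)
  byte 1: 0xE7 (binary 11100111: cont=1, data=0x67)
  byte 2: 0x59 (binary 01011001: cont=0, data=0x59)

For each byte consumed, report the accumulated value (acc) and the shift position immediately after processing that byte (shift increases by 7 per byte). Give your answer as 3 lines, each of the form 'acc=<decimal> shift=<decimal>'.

byte 0=0xE6: payload=0x66=102, contrib = 102<<0 = 102; acc -> 102, shift -> 7
byte 1=0xE7: payload=0x67=103, contrib = 103<<7 = 13184; acc -> 13286, shift -> 14
byte 2=0x59: payload=0x59=89, contrib = 89<<14 = 1458176; acc -> 1471462, shift -> 21

Answer: acc=102 shift=7
acc=13286 shift=14
acc=1471462 shift=21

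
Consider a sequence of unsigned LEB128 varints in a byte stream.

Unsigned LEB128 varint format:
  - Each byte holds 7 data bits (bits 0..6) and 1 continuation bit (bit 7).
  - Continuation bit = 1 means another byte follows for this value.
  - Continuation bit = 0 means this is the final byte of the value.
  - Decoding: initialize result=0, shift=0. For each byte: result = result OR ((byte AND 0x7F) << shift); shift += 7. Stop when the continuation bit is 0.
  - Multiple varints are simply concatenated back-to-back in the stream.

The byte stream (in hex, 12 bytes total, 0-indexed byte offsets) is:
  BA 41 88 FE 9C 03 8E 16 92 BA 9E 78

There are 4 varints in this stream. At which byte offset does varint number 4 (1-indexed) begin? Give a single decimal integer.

  byte[0]=0xBA cont=1 payload=0x3A=58: acc |= 58<<0 -> acc=58 shift=7
  byte[1]=0x41 cont=0 payload=0x41=65: acc |= 65<<7 -> acc=8378 shift=14 [end]
Varint 1: bytes[0:2] = BA 41 -> value 8378 (2 byte(s))
  byte[2]=0x88 cont=1 payload=0x08=8: acc |= 8<<0 -> acc=8 shift=7
  byte[3]=0xFE cont=1 payload=0x7E=126: acc |= 126<<7 -> acc=16136 shift=14
  byte[4]=0x9C cont=1 payload=0x1C=28: acc |= 28<<14 -> acc=474888 shift=21
  byte[5]=0x03 cont=0 payload=0x03=3: acc |= 3<<21 -> acc=6766344 shift=28 [end]
Varint 2: bytes[2:6] = 88 FE 9C 03 -> value 6766344 (4 byte(s))
  byte[6]=0x8E cont=1 payload=0x0E=14: acc |= 14<<0 -> acc=14 shift=7
  byte[7]=0x16 cont=0 payload=0x16=22: acc |= 22<<7 -> acc=2830 shift=14 [end]
Varint 3: bytes[6:8] = 8E 16 -> value 2830 (2 byte(s))
  byte[8]=0x92 cont=1 payload=0x12=18: acc |= 18<<0 -> acc=18 shift=7
  byte[9]=0xBA cont=1 payload=0x3A=58: acc |= 58<<7 -> acc=7442 shift=14
  byte[10]=0x9E cont=1 payload=0x1E=30: acc |= 30<<14 -> acc=498962 shift=21
  byte[11]=0x78 cont=0 payload=0x78=120: acc |= 120<<21 -> acc=252157202 shift=28 [end]
Varint 4: bytes[8:12] = 92 BA 9E 78 -> value 252157202 (4 byte(s))

Answer: 8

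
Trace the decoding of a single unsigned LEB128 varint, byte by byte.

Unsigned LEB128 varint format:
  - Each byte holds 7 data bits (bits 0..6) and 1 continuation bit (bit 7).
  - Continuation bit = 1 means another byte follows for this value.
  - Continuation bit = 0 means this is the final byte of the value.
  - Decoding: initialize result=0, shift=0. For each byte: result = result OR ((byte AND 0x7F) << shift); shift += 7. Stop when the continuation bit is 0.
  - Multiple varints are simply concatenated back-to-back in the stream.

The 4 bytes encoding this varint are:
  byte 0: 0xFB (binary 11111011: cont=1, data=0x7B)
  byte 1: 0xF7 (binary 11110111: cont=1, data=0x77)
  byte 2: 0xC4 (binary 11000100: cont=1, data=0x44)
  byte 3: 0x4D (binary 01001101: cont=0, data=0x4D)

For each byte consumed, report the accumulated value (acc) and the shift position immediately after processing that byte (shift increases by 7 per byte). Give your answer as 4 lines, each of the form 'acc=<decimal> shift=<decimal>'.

byte 0=0xFB: payload=0x7B=123, contrib = 123<<0 = 123; acc -> 123, shift -> 7
byte 1=0xF7: payload=0x77=119, contrib = 119<<7 = 15232; acc -> 15355, shift -> 14
byte 2=0xC4: payload=0x44=68, contrib = 68<<14 = 1114112; acc -> 1129467, shift -> 21
byte 3=0x4D: payload=0x4D=77, contrib = 77<<21 = 161480704; acc -> 162610171, shift -> 28

Answer: acc=123 shift=7
acc=15355 shift=14
acc=1129467 shift=21
acc=162610171 shift=28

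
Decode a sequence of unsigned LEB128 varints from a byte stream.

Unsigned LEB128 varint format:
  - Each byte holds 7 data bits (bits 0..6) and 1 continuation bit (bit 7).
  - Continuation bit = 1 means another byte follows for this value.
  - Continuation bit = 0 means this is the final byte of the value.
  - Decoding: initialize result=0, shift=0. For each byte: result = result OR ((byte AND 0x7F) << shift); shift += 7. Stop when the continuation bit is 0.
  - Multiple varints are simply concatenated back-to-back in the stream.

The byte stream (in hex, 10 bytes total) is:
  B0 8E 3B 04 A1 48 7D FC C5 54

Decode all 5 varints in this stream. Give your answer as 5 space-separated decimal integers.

Answer: 968496 4 9249 125 1385212

Derivation:
  byte[0]=0xB0 cont=1 payload=0x30=48: acc |= 48<<0 -> acc=48 shift=7
  byte[1]=0x8E cont=1 payload=0x0E=14: acc |= 14<<7 -> acc=1840 shift=14
  byte[2]=0x3B cont=0 payload=0x3B=59: acc |= 59<<14 -> acc=968496 shift=21 [end]
Varint 1: bytes[0:3] = B0 8E 3B -> value 968496 (3 byte(s))
  byte[3]=0x04 cont=0 payload=0x04=4: acc |= 4<<0 -> acc=4 shift=7 [end]
Varint 2: bytes[3:4] = 04 -> value 4 (1 byte(s))
  byte[4]=0xA1 cont=1 payload=0x21=33: acc |= 33<<0 -> acc=33 shift=7
  byte[5]=0x48 cont=0 payload=0x48=72: acc |= 72<<7 -> acc=9249 shift=14 [end]
Varint 3: bytes[4:6] = A1 48 -> value 9249 (2 byte(s))
  byte[6]=0x7D cont=0 payload=0x7D=125: acc |= 125<<0 -> acc=125 shift=7 [end]
Varint 4: bytes[6:7] = 7D -> value 125 (1 byte(s))
  byte[7]=0xFC cont=1 payload=0x7C=124: acc |= 124<<0 -> acc=124 shift=7
  byte[8]=0xC5 cont=1 payload=0x45=69: acc |= 69<<7 -> acc=8956 shift=14
  byte[9]=0x54 cont=0 payload=0x54=84: acc |= 84<<14 -> acc=1385212 shift=21 [end]
Varint 5: bytes[7:10] = FC C5 54 -> value 1385212 (3 byte(s))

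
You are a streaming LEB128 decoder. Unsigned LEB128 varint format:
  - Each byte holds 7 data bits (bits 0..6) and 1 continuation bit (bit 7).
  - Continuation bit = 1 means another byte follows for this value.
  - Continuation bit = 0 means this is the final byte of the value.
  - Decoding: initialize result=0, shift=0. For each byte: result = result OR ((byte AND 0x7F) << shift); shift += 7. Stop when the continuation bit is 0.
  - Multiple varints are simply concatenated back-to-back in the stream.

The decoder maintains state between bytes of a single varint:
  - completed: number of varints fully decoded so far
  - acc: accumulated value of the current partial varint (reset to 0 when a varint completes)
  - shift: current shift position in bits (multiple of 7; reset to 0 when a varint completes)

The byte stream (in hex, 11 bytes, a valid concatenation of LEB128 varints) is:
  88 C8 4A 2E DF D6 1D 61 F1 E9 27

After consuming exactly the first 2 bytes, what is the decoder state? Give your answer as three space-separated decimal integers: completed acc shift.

Answer: 0 9224 14

Derivation:
byte[0]=0x88 cont=1 payload=0x08: acc |= 8<<0 -> completed=0 acc=8 shift=7
byte[1]=0xC8 cont=1 payload=0x48: acc |= 72<<7 -> completed=0 acc=9224 shift=14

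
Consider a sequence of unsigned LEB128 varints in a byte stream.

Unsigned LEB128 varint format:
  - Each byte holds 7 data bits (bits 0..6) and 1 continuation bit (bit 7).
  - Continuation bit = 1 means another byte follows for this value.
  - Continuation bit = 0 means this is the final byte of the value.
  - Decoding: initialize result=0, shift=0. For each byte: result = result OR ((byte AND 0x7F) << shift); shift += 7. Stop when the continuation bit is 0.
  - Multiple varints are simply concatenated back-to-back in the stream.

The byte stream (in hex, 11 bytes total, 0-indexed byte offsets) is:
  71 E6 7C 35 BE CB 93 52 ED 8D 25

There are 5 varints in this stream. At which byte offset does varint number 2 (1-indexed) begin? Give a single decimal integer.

Answer: 1

Derivation:
  byte[0]=0x71 cont=0 payload=0x71=113: acc |= 113<<0 -> acc=113 shift=7 [end]
Varint 1: bytes[0:1] = 71 -> value 113 (1 byte(s))
  byte[1]=0xE6 cont=1 payload=0x66=102: acc |= 102<<0 -> acc=102 shift=7
  byte[2]=0x7C cont=0 payload=0x7C=124: acc |= 124<<7 -> acc=15974 shift=14 [end]
Varint 2: bytes[1:3] = E6 7C -> value 15974 (2 byte(s))
  byte[3]=0x35 cont=0 payload=0x35=53: acc |= 53<<0 -> acc=53 shift=7 [end]
Varint 3: bytes[3:4] = 35 -> value 53 (1 byte(s))
  byte[4]=0xBE cont=1 payload=0x3E=62: acc |= 62<<0 -> acc=62 shift=7
  byte[5]=0xCB cont=1 payload=0x4B=75: acc |= 75<<7 -> acc=9662 shift=14
  byte[6]=0x93 cont=1 payload=0x13=19: acc |= 19<<14 -> acc=320958 shift=21
  byte[7]=0x52 cont=0 payload=0x52=82: acc |= 82<<21 -> acc=172287422 shift=28 [end]
Varint 4: bytes[4:8] = BE CB 93 52 -> value 172287422 (4 byte(s))
  byte[8]=0xED cont=1 payload=0x6D=109: acc |= 109<<0 -> acc=109 shift=7
  byte[9]=0x8D cont=1 payload=0x0D=13: acc |= 13<<7 -> acc=1773 shift=14
  byte[10]=0x25 cont=0 payload=0x25=37: acc |= 37<<14 -> acc=607981 shift=21 [end]
Varint 5: bytes[8:11] = ED 8D 25 -> value 607981 (3 byte(s))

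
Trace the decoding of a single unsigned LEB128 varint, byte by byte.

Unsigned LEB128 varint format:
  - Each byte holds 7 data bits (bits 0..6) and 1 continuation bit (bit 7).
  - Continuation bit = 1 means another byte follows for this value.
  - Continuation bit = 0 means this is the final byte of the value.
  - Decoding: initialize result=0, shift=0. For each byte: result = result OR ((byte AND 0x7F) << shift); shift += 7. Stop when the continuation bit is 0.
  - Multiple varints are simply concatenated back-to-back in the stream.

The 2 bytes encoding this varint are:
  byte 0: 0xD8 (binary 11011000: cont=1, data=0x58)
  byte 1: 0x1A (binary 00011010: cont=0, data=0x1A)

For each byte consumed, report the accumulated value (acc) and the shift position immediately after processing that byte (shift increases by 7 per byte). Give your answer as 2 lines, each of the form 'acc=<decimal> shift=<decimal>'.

byte 0=0xD8: payload=0x58=88, contrib = 88<<0 = 88; acc -> 88, shift -> 7
byte 1=0x1A: payload=0x1A=26, contrib = 26<<7 = 3328; acc -> 3416, shift -> 14

Answer: acc=88 shift=7
acc=3416 shift=14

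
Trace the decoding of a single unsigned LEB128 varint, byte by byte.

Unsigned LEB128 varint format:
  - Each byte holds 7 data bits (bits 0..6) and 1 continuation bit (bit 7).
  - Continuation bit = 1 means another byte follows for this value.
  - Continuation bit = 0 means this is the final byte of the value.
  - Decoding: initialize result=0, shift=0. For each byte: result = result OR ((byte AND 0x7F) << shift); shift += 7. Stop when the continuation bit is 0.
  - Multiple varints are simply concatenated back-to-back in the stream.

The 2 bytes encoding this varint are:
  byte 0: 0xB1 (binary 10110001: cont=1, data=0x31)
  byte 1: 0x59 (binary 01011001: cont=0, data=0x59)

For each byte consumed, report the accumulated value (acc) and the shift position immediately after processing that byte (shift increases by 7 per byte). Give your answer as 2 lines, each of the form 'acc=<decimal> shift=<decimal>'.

byte 0=0xB1: payload=0x31=49, contrib = 49<<0 = 49; acc -> 49, shift -> 7
byte 1=0x59: payload=0x59=89, contrib = 89<<7 = 11392; acc -> 11441, shift -> 14

Answer: acc=49 shift=7
acc=11441 shift=14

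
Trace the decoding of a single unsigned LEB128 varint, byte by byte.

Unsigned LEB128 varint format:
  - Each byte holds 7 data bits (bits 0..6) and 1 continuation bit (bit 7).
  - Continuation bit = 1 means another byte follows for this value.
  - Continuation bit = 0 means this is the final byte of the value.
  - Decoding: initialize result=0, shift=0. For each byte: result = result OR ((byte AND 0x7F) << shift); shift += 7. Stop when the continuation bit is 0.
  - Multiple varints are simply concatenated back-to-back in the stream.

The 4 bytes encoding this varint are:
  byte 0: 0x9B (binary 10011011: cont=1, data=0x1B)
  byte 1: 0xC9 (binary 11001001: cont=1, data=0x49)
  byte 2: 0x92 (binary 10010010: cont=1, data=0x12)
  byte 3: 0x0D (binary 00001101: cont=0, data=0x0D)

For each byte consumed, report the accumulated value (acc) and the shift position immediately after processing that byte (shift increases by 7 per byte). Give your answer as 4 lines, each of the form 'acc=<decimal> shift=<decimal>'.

byte 0=0x9B: payload=0x1B=27, contrib = 27<<0 = 27; acc -> 27, shift -> 7
byte 1=0xC9: payload=0x49=73, contrib = 73<<7 = 9344; acc -> 9371, shift -> 14
byte 2=0x92: payload=0x12=18, contrib = 18<<14 = 294912; acc -> 304283, shift -> 21
byte 3=0x0D: payload=0x0D=13, contrib = 13<<21 = 27262976; acc -> 27567259, shift -> 28

Answer: acc=27 shift=7
acc=9371 shift=14
acc=304283 shift=21
acc=27567259 shift=28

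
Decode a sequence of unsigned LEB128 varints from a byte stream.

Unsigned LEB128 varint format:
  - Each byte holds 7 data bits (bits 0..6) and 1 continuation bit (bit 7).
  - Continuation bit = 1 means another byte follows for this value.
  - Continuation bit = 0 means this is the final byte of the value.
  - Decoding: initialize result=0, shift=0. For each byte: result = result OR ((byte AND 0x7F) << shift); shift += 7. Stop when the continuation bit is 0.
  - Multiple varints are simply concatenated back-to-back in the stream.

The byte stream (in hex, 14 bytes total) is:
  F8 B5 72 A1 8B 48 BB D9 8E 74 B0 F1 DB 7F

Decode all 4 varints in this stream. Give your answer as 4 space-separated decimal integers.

Answer: 1874680 1181089 243510459 267843760

Derivation:
  byte[0]=0xF8 cont=1 payload=0x78=120: acc |= 120<<0 -> acc=120 shift=7
  byte[1]=0xB5 cont=1 payload=0x35=53: acc |= 53<<7 -> acc=6904 shift=14
  byte[2]=0x72 cont=0 payload=0x72=114: acc |= 114<<14 -> acc=1874680 shift=21 [end]
Varint 1: bytes[0:3] = F8 B5 72 -> value 1874680 (3 byte(s))
  byte[3]=0xA1 cont=1 payload=0x21=33: acc |= 33<<0 -> acc=33 shift=7
  byte[4]=0x8B cont=1 payload=0x0B=11: acc |= 11<<7 -> acc=1441 shift=14
  byte[5]=0x48 cont=0 payload=0x48=72: acc |= 72<<14 -> acc=1181089 shift=21 [end]
Varint 2: bytes[3:6] = A1 8B 48 -> value 1181089 (3 byte(s))
  byte[6]=0xBB cont=1 payload=0x3B=59: acc |= 59<<0 -> acc=59 shift=7
  byte[7]=0xD9 cont=1 payload=0x59=89: acc |= 89<<7 -> acc=11451 shift=14
  byte[8]=0x8E cont=1 payload=0x0E=14: acc |= 14<<14 -> acc=240827 shift=21
  byte[9]=0x74 cont=0 payload=0x74=116: acc |= 116<<21 -> acc=243510459 shift=28 [end]
Varint 3: bytes[6:10] = BB D9 8E 74 -> value 243510459 (4 byte(s))
  byte[10]=0xB0 cont=1 payload=0x30=48: acc |= 48<<0 -> acc=48 shift=7
  byte[11]=0xF1 cont=1 payload=0x71=113: acc |= 113<<7 -> acc=14512 shift=14
  byte[12]=0xDB cont=1 payload=0x5B=91: acc |= 91<<14 -> acc=1505456 shift=21
  byte[13]=0x7F cont=0 payload=0x7F=127: acc |= 127<<21 -> acc=267843760 shift=28 [end]
Varint 4: bytes[10:14] = B0 F1 DB 7F -> value 267843760 (4 byte(s))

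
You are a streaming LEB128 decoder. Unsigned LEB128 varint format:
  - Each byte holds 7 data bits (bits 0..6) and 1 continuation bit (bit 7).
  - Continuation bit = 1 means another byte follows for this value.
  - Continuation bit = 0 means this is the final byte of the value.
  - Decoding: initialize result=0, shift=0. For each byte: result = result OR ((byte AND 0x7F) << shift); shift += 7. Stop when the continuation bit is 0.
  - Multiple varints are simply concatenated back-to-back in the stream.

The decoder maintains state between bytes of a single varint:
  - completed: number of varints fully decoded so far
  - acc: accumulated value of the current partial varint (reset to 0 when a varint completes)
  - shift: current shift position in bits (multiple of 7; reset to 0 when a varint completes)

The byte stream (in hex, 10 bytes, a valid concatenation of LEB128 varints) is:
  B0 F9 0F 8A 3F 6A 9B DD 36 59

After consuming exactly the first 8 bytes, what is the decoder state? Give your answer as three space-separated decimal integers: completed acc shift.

byte[0]=0xB0 cont=1 payload=0x30: acc |= 48<<0 -> completed=0 acc=48 shift=7
byte[1]=0xF9 cont=1 payload=0x79: acc |= 121<<7 -> completed=0 acc=15536 shift=14
byte[2]=0x0F cont=0 payload=0x0F: varint #1 complete (value=261296); reset -> completed=1 acc=0 shift=0
byte[3]=0x8A cont=1 payload=0x0A: acc |= 10<<0 -> completed=1 acc=10 shift=7
byte[4]=0x3F cont=0 payload=0x3F: varint #2 complete (value=8074); reset -> completed=2 acc=0 shift=0
byte[5]=0x6A cont=0 payload=0x6A: varint #3 complete (value=106); reset -> completed=3 acc=0 shift=0
byte[6]=0x9B cont=1 payload=0x1B: acc |= 27<<0 -> completed=3 acc=27 shift=7
byte[7]=0xDD cont=1 payload=0x5D: acc |= 93<<7 -> completed=3 acc=11931 shift=14

Answer: 3 11931 14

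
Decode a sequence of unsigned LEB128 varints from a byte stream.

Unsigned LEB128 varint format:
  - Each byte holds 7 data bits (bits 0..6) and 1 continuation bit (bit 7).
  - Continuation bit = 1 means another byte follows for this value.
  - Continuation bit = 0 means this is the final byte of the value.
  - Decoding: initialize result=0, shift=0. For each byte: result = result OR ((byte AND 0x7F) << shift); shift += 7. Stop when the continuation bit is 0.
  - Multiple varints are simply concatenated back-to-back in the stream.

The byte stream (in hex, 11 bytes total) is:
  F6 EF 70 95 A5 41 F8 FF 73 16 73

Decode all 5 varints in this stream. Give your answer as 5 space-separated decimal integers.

  byte[0]=0xF6 cont=1 payload=0x76=118: acc |= 118<<0 -> acc=118 shift=7
  byte[1]=0xEF cont=1 payload=0x6F=111: acc |= 111<<7 -> acc=14326 shift=14
  byte[2]=0x70 cont=0 payload=0x70=112: acc |= 112<<14 -> acc=1849334 shift=21 [end]
Varint 1: bytes[0:3] = F6 EF 70 -> value 1849334 (3 byte(s))
  byte[3]=0x95 cont=1 payload=0x15=21: acc |= 21<<0 -> acc=21 shift=7
  byte[4]=0xA5 cont=1 payload=0x25=37: acc |= 37<<7 -> acc=4757 shift=14
  byte[5]=0x41 cont=0 payload=0x41=65: acc |= 65<<14 -> acc=1069717 shift=21 [end]
Varint 2: bytes[3:6] = 95 A5 41 -> value 1069717 (3 byte(s))
  byte[6]=0xF8 cont=1 payload=0x78=120: acc |= 120<<0 -> acc=120 shift=7
  byte[7]=0xFF cont=1 payload=0x7F=127: acc |= 127<<7 -> acc=16376 shift=14
  byte[8]=0x73 cont=0 payload=0x73=115: acc |= 115<<14 -> acc=1900536 shift=21 [end]
Varint 3: bytes[6:9] = F8 FF 73 -> value 1900536 (3 byte(s))
  byte[9]=0x16 cont=0 payload=0x16=22: acc |= 22<<0 -> acc=22 shift=7 [end]
Varint 4: bytes[9:10] = 16 -> value 22 (1 byte(s))
  byte[10]=0x73 cont=0 payload=0x73=115: acc |= 115<<0 -> acc=115 shift=7 [end]
Varint 5: bytes[10:11] = 73 -> value 115 (1 byte(s))

Answer: 1849334 1069717 1900536 22 115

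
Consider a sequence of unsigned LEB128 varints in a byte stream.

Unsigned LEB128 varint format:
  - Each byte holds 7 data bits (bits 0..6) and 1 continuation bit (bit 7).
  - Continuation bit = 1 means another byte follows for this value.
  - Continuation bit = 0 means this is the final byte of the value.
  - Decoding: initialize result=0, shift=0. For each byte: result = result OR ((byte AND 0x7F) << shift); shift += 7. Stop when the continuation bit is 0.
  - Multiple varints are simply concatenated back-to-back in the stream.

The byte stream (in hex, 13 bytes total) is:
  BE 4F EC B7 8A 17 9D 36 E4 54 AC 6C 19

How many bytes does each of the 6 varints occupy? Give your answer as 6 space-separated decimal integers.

Answer: 2 4 2 2 2 1

Derivation:
  byte[0]=0xBE cont=1 payload=0x3E=62: acc |= 62<<0 -> acc=62 shift=7
  byte[1]=0x4F cont=0 payload=0x4F=79: acc |= 79<<7 -> acc=10174 shift=14 [end]
Varint 1: bytes[0:2] = BE 4F -> value 10174 (2 byte(s))
  byte[2]=0xEC cont=1 payload=0x6C=108: acc |= 108<<0 -> acc=108 shift=7
  byte[3]=0xB7 cont=1 payload=0x37=55: acc |= 55<<7 -> acc=7148 shift=14
  byte[4]=0x8A cont=1 payload=0x0A=10: acc |= 10<<14 -> acc=170988 shift=21
  byte[5]=0x17 cont=0 payload=0x17=23: acc |= 23<<21 -> acc=48405484 shift=28 [end]
Varint 2: bytes[2:6] = EC B7 8A 17 -> value 48405484 (4 byte(s))
  byte[6]=0x9D cont=1 payload=0x1D=29: acc |= 29<<0 -> acc=29 shift=7
  byte[7]=0x36 cont=0 payload=0x36=54: acc |= 54<<7 -> acc=6941 shift=14 [end]
Varint 3: bytes[6:8] = 9D 36 -> value 6941 (2 byte(s))
  byte[8]=0xE4 cont=1 payload=0x64=100: acc |= 100<<0 -> acc=100 shift=7
  byte[9]=0x54 cont=0 payload=0x54=84: acc |= 84<<7 -> acc=10852 shift=14 [end]
Varint 4: bytes[8:10] = E4 54 -> value 10852 (2 byte(s))
  byte[10]=0xAC cont=1 payload=0x2C=44: acc |= 44<<0 -> acc=44 shift=7
  byte[11]=0x6C cont=0 payload=0x6C=108: acc |= 108<<7 -> acc=13868 shift=14 [end]
Varint 5: bytes[10:12] = AC 6C -> value 13868 (2 byte(s))
  byte[12]=0x19 cont=0 payload=0x19=25: acc |= 25<<0 -> acc=25 shift=7 [end]
Varint 6: bytes[12:13] = 19 -> value 25 (1 byte(s))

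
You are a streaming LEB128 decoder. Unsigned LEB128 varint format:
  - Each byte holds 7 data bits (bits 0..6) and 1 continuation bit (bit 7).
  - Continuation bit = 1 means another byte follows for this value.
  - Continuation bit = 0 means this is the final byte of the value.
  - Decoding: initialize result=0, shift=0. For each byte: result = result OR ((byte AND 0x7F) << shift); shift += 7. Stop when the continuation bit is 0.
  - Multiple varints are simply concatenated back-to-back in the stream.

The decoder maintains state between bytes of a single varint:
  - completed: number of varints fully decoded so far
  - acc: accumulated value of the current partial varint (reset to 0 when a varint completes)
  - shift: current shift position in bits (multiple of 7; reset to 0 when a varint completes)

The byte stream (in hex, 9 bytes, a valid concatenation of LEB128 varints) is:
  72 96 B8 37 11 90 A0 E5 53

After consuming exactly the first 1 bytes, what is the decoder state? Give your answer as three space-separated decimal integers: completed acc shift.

byte[0]=0x72 cont=0 payload=0x72: varint #1 complete (value=114); reset -> completed=1 acc=0 shift=0

Answer: 1 0 0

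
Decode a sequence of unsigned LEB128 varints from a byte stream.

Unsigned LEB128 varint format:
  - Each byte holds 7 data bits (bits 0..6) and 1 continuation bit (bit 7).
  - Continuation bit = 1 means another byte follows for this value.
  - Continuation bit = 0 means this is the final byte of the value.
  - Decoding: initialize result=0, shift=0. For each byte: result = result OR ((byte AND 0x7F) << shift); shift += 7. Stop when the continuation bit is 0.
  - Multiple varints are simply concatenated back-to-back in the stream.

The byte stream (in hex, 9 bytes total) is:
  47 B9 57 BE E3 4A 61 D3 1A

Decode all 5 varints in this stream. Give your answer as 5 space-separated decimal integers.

  byte[0]=0x47 cont=0 payload=0x47=71: acc |= 71<<0 -> acc=71 shift=7 [end]
Varint 1: bytes[0:1] = 47 -> value 71 (1 byte(s))
  byte[1]=0xB9 cont=1 payload=0x39=57: acc |= 57<<0 -> acc=57 shift=7
  byte[2]=0x57 cont=0 payload=0x57=87: acc |= 87<<7 -> acc=11193 shift=14 [end]
Varint 2: bytes[1:3] = B9 57 -> value 11193 (2 byte(s))
  byte[3]=0xBE cont=1 payload=0x3E=62: acc |= 62<<0 -> acc=62 shift=7
  byte[4]=0xE3 cont=1 payload=0x63=99: acc |= 99<<7 -> acc=12734 shift=14
  byte[5]=0x4A cont=0 payload=0x4A=74: acc |= 74<<14 -> acc=1225150 shift=21 [end]
Varint 3: bytes[3:6] = BE E3 4A -> value 1225150 (3 byte(s))
  byte[6]=0x61 cont=0 payload=0x61=97: acc |= 97<<0 -> acc=97 shift=7 [end]
Varint 4: bytes[6:7] = 61 -> value 97 (1 byte(s))
  byte[7]=0xD3 cont=1 payload=0x53=83: acc |= 83<<0 -> acc=83 shift=7
  byte[8]=0x1A cont=0 payload=0x1A=26: acc |= 26<<7 -> acc=3411 shift=14 [end]
Varint 5: bytes[7:9] = D3 1A -> value 3411 (2 byte(s))

Answer: 71 11193 1225150 97 3411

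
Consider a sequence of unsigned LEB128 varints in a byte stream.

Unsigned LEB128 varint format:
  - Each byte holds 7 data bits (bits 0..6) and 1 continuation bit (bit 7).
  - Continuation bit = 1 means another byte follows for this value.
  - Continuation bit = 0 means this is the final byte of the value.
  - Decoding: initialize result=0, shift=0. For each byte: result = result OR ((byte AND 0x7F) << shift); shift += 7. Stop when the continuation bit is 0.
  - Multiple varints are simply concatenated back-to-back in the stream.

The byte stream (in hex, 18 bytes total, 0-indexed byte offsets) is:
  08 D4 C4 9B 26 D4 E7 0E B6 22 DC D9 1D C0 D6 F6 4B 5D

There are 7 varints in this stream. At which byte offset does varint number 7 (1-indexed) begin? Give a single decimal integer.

Answer: 17

Derivation:
  byte[0]=0x08 cont=0 payload=0x08=8: acc |= 8<<0 -> acc=8 shift=7 [end]
Varint 1: bytes[0:1] = 08 -> value 8 (1 byte(s))
  byte[1]=0xD4 cont=1 payload=0x54=84: acc |= 84<<0 -> acc=84 shift=7
  byte[2]=0xC4 cont=1 payload=0x44=68: acc |= 68<<7 -> acc=8788 shift=14
  byte[3]=0x9B cont=1 payload=0x1B=27: acc |= 27<<14 -> acc=451156 shift=21
  byte[4]=0x26 cont=0 payload=0x26=38: acc |= 38<<21 -> acc=80142932 shift=28 [end]
Varint 2: bytes[1:5] = D4 C4 9B 26 -> value 80142932 (4 byte(s))
  byte[5]=0xD4 cont=1 payload=0x54=84: acc |= 84<<0 -> acc=84 shift=7
  byte[6]=0xE7 cont=1 payload=0x67=103: acc |= 103<<7 -> acc=13268 shift=14
  byte[7]=0x0E cont=0 payload=0x0E=14: acc |= 14<<14 -> acc=242644 shift=21 [end]
Varint 3: bytes[5:8] = D4 E7 0E -> value 242644 (3 byte(s))
  byte[8]=0xB6 cont=1 payload=0x36=54: acc |= 54<<0 -> acc=54 shift=7
  byte[9]=0x22 cont=0 payload=0x22=34: acc |= 34<<7 -> acc=4406 shift=14 [end]
Varint 4: bytes[8:10] = B6 22 -> value 4406 (2 byte(s))
  byte[10]=0xDC cont=1 payload=0x5C=92: acc |= 92<<0 -> acc=92 shift=7
  byte[11]=0xD9 cont=1 payload=0x59=89: acc |= 89<<7 -> acc=11484 shift=14
  byte[12]=0x1D cont=0 payload=0x1D=29: acc |= 29<<14 -> acc=486620 shift=21 [end]
Varint 5: bytes[10:13] = DC D9 1D -> value 486620 (3 byte(s))
  byte[13]=0xC0 cont=1 payload=0x40=64: acc |= 64<<0 -> acc=64 shift=7
  byte[14]=0xD6 cont=1 payload=0x56=86: acc |= 86<<7 -> acc=11072 shift=14
  byte[15]=0xF6 cont=1 payload=0x76=118: acc |= 118<<14 -> acc=1944384 shift=21
  byte[16]=0x4B cont=0 payload=0x4B=75: acc |= 75<<21 -> acc=159230784 shift=28 [end]
Varint 6: bytes[13:17] = C0 D6 F6 4B -> value 159230784 (4 byte(s))
  byte[17]=0x5D cont=0 payload=0x5D=93: acc |= 93<<0 -> acc=93 shift=7 [end]
Varint 7: bytes[17:18] = 5D -> value 93 (1 byte(s))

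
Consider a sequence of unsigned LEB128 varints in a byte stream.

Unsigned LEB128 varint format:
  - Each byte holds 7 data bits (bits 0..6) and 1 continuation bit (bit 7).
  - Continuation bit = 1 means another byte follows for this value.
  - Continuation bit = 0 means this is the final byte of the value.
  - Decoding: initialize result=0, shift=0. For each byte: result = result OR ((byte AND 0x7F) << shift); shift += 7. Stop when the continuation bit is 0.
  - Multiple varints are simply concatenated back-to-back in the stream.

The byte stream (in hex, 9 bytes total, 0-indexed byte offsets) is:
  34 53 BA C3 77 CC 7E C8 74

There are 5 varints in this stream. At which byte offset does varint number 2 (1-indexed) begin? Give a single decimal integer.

Answer: 1

Derivation:
  byte[0]=0x34 cont=0 payload=0x34=52: acc |= 52<<0 -> acc=52 shift=7 [end]
Varint 1: bytes[0:1] = 34 -> value 52 (1 byte(s))
  byte[1]=0x53 cont=0 payload=0x53=83: acc |= 83<<0 -> acc=83 shift=7 [end]
Varint 2: bytes[1:2] = 53 -> value 83 (1 byte(s))
  byte[2]=0xBA cont=1 payload=0x3A=58: acc |= 58<<0 -> acc=58 shift=7
  byte[3]=0xC3 cont=1 payload=0x43=67: acc |= 67<<7 -> acc=8634 shift=14
  byte[4]=0x77 cont=0 payload=0x77=119: acc |= 119<<14 -> acc=1958330 shift=21 [end]
Varint 3: bytes[2:5] = BA C3 77 -> value 1958330 (3 byte(s))
  byte[5]=0xCC cont=1 payload=0x4C=76: acc |= 76<<0 -> acc=76 shift=7
  byte[6]=0x7E cont=0 payload=0x7E=126: acc |= 126<<7 -> acc=16204 shift=14 [end]
Varint 4: bytes[5:7] = CC 7E -> value 16204 (2 byte(s))
  byte[7]=0xC8 cont=1 payload=0x48=72: acc |= 72<<0 -> acc=72 shift=7
  byte[8]=0x74 cont=0 payload=0x74=116: acc |= 116<<7 -> acc=14920 shift=14 [end]
Varint 5: bytes[7:9] = C8 74 -> value 14920 (2 byte(s))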